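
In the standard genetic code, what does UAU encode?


Standard genetic code lookup.
Codon UAU -> Tyr

Tyr


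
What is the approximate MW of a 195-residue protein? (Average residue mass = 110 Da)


MW = n_residues * 110 Da
MW = 195 * 110
MW = 21450 Da

21450 Da


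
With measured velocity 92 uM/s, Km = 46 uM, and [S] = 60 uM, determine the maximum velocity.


Vmax = v * (Km + [S]) / [S]
Vmax = 92 * (46 + 60) / 60
Vmax = 162.5333 uM/s

162.5333 uM/s


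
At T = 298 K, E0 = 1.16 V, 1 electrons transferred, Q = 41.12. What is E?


E = E0 - (RT/nF) * ln(Q)
E = 1.16 - (8.314 * 298 / (1 * 96485)) * ln(41.12)
E = 1.0646 V

1.0646 V


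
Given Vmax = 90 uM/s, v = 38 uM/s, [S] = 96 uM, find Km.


Km = [S] * (Vmax - v) / v
Km = 96 * (90 - 38) / 38
Km = 131.3684 uM

131.3684 uM


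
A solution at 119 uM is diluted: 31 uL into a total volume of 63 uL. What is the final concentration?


C2 = C1 * V1 / V2
C2 = 119 * 31 / 63
C2 = 58.5556 uM

58.5556 uM


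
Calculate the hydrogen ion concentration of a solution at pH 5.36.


[H+] = 10^(-pH)
[H+] = 10^(-5.36)
[H+] = 4.365e-06 M

4.365e-06 M


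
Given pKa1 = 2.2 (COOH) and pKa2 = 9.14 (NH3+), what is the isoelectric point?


pI = (pKa1 + pKa2) / 2
pI = (2.2 + 9.14) / 2
pI = 5.67

5.67


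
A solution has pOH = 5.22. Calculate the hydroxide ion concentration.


[OH-] = 10^(-pOH)
[OH-] = 10^(-5.22)
[OH-] = 6.026e-06 M

6.026e-06 M


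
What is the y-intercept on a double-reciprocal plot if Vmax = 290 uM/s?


y-intercept = 1/Vmax
= 1/290
= 0.0034 s/uM

0.0034 s/uM


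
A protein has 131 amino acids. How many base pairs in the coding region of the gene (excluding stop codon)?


Each amino acid = 1 codon = 3 bp
bp = 131 * 3 = 393 bp

393 bp


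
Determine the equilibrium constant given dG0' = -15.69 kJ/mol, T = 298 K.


Keq = exp(-dG0 * 1000 / (R * T))
Keq = exp(-(-15.69) * 1000 / (8.314 * 298))
Keq = 562.7373

562.7373


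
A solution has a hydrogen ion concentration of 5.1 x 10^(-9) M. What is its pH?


pH = -log10([H+])
pH = -log10(5.1 x 10^(-9))
pH = 8.2924

8.2924


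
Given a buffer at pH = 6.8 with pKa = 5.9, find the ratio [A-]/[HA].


[A-]/[HA] = 10^(pH - pKa)
= 10^(6.8 - 5.9)
= 7.9433

7.9433


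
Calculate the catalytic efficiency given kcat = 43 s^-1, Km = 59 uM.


Catalytic efficiency = kcat / Km
= 43 / 59
= 0.7288 uM^-1*s^-1

0.7288 uM^-1*s^-1


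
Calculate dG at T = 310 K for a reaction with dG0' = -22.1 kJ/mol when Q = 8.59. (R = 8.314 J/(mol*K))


dG = dG0' + RT * ln(Q) / 1000
dG = -22.1 + 8.314 * 310 * ln(8.59) / 1000
dG = -16.5572 kJ/mol

-16.5572 kJ/mol


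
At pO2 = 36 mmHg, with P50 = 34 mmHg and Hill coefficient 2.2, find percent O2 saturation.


Y = pO2^n / (P50^n + pO2^n)
Y = 36^2.2 / (34^2.2 + 36^2.2)
Y = 53.14%

53.14%


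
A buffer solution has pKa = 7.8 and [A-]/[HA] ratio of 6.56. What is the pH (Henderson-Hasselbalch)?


pH = pKa + log10([A-]/[HA])
pH = 7.8 + log10(6.56)
pH = 8.6169

8.6169


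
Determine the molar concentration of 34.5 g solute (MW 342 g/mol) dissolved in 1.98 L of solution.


C = (mass / MW) / volume
C = (34.5 / 342) / 1.98
C = 0.0509 M

0.0509 M


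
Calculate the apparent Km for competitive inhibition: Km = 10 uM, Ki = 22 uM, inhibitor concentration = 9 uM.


Km_app = Km * (1 + [I]/Ki)
Km_app = 10 * (1 + 9/22)
Km_app = 14.0909 uM

14.0909 uM


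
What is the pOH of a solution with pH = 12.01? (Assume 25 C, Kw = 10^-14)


pOH = 14 - pH
pOH = 14 - 12.01
pOH = 1.99

1.99


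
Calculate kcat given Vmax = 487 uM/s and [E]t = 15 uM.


kcat = Vmax / [E]t
kcat = 487 / 15
kcat = 32.4667 s^-1

32.4667 s^-1


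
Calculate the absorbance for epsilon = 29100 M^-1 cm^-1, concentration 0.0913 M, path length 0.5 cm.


A = epsilon * c * l
A = 29100 * 0.0913 * 0.5
A = 1328.415

1328.415


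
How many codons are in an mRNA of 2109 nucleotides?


codons = nucleotides / 3
codons = 2109 / 3 = 703

703


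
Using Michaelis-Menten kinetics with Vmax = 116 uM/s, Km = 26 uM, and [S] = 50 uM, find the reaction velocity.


v = Vmax * [S] / (Km + [S])
v = 116 * 50 / (26 + 50)
v = 76.3158 uM/s

76.3158 uM/s


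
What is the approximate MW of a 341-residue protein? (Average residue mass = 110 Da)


MW = n_residues * 110 Da
MW = 341 * 110
MW = 37510 Da

37510 Da


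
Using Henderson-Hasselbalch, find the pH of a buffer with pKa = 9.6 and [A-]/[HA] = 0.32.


pH = pKa + log10([A-]/[HA])
pH = 9.6 + log10(0.32)
pH = 9.1051

9.1051


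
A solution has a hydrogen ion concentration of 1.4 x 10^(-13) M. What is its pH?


pH = -log10([H+])
pH = -log10(1.4 x 10^(-13))
pH = 12.8539

12.8539


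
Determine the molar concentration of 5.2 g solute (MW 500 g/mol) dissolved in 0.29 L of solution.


C = (mass / MW) / volume
C = (5.2 / 500) / 0.29
C = 0.0359 M

0.0359 M


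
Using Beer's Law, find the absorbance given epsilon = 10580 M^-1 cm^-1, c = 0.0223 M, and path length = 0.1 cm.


A = epsilon * c * l
A = 10580 * 0.0223 * 0.1
A = 23.5934

23.5934


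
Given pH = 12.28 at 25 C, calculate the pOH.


pOH = 14 - pH
pOH = 14 - 12.28
pOH = 1.72

1.72


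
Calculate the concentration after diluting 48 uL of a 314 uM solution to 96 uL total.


C2 = C1 * V1 / V2
C2 = 314 * 48 / 96
C2 = 157.0 uM

157.0 uM


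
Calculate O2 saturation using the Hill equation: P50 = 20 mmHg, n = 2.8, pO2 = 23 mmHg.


Y = pO2^n / (P50^n + pO2^n)
Y = 23^2.8 / (20^2.8 + 23^2.8)
Y = 59.66%

59.66%


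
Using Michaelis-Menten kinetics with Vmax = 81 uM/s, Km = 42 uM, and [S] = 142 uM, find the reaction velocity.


v = Vmax * [S] / (Km + [S])
v = 81 * 142 / (42 + 142)
v = 62.5109 uM/s

62.5109 uM/s


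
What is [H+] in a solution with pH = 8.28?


[H+] = 10^(-pH)
[H+] = 10^(-8.28)
[H+] = 5.248e-09 M

5.248e-09 M


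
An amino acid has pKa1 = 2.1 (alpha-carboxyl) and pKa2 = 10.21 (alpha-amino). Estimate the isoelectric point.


pI = (pKa1 + pKa2) / 2
pI = (2.1 + 10.21) / 2
pI = 6.155

6.155


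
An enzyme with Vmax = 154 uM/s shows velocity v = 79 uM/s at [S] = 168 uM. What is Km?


Km = [S] * (Vmax - v) / v
Km = 168 * (154 - 79) / 79
Km = 159.4937 uM

159.4937 uM


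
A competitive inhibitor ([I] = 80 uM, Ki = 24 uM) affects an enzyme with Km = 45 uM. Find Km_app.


Km_app = Km * (1 + [I]/Ki)
Km_app = 45 * (1 + 80/24)
Km_app = 195.0 uM

195.0 uM


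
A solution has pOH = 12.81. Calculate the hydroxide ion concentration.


[OH-] = 10^(-pOH)
[OH-] = 10^(-12.81)
[OH-] = 1.549e-13 M

1.549e-13 M


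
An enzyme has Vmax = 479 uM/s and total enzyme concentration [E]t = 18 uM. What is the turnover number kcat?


kcat = Vmax / [E]t
kcat = 479 / 18
kcat = 26.6111 s^-1

26.6111 s^-1


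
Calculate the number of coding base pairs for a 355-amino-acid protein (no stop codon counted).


Each amino acid = 1 codon = 3 bp
bp = 355 * 3 = 1065 bp

1065 bp


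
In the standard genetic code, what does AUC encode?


Standard genetic code lookup.
Codon AUC -> Ile

Ile


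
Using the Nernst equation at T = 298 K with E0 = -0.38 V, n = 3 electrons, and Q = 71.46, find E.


E = E0 - (RT/nF) * ln(Q)
E = -0.38 - (8.314 * 298 / (3 * 96485)) * ln(71.46)
E = -0.4165 V

-0.4165 V


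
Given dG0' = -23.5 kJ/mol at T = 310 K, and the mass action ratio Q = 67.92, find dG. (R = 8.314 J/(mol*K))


dG = dG0' + RT * ln(Q) / 1000
dG = -23.5 + 8.314 * 310 * ln(67.92) / 1000
dG = -12.6279 kJ/mol

-12.6279 kJ/mol


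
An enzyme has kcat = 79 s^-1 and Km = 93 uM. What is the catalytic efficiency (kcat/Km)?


Catalytic efficiency = kcat / Km
= 79 / 93
= 0.8495 uM^-1*s^-1

0.8495 uM^-1*s^-1


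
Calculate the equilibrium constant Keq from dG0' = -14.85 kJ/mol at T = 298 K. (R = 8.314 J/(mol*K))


Keq = exp(-dG0 * 1000 / (R * T))
Keq = exp(-(-14.85) * 1000 / (8.314 * 298))
Keq = 400.9238

400.9238


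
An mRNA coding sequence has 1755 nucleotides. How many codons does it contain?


codons = nucleotides / 3
codons = 1755 / 3 = 585

585


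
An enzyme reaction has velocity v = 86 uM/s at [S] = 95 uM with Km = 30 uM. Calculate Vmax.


Vmax = v * (Km + [S]) / [S]
Vmax = 86 * (30 + 95) / 95
Vmax = 113.1579 uM/s

113.1579 uM/s


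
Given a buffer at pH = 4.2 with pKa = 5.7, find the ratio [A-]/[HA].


[A-]/[HA] = 10^(pH - pKa)
= 10^(4.2 - 5.7)
= 0.0316

0.0316


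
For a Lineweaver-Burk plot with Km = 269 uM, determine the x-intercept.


x-intercept = -1/Km
= -1/269
= -0.0037 1/uM

-0.0037 1/uM


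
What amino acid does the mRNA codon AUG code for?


Standard genetic code lookup.
Codon AUG -> Met (start)

Met (start)


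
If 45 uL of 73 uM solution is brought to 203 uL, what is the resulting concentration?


C2 = C1 * V1 / V2
C2 = 73 * 45 / 203
C2 = 16.1823 uM

16.1823 uM


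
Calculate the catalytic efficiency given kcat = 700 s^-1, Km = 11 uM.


Catalytic efficiency = kcat / Km
= 700 / 11
= 63.6364 uM^-1*s^-1

63.6364 uM^-1*s^-1


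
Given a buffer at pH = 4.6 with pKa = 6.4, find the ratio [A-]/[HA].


[A-]/[HA] = 10^(pH - pKa)
= 10^(4.6 - 6.4)
= 0.0158

0.0158


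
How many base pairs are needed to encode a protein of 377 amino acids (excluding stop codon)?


Each amino acid = 1 codon = 3 bp
bp = 377 * 3 = 1131 bp

1131 bp


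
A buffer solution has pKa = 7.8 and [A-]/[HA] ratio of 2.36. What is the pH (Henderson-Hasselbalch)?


pH = pKa + log10([A-]/[HA])
pH = 7.8 + log10(2.36)
pH = 8.1729

8.1729


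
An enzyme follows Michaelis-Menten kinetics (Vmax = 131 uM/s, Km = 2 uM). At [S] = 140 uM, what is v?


v = Vmax * [S] / (Km + [S])
v = 131 * 140 / (2 + 140)
v = 129.1549 uM/s

129.1549 uM/s


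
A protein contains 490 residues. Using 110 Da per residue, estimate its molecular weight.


MW = n_residues * 110 Da
MW = 490 * 110
MW = 53900 Da

53900 Da


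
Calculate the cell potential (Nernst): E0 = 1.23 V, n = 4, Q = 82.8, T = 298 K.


E = E0 - (RT/nF) * ln(Q)
E = 1.23 - (8.314 * 298 / (4 * 96485)) * ln(82.8)
E = 1.2016 V

1.2016 V


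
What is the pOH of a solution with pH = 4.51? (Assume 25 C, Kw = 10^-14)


pOH = 14 - pH
pOH = 14 - 4.51
pOH = 9.49

9.49


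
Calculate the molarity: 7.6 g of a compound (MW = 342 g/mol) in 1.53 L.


C = (mass / MW) / volume
C = (7.6 / 342) / 1.53
C = 0.0145 M

0.0145 M


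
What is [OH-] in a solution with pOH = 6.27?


[OH-] = 10^(-pOH)
[OH-] = 10^(-6.27)
[OH-] = 5.370e-07 M

5.370e-07 M


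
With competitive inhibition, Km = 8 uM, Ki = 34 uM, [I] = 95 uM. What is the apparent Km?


Km_app = Km * (1 + [I]/Ki)
Km_app = 8 * (1 + 95/34)
Km_app = 30.3529 uM

30.3529 uM


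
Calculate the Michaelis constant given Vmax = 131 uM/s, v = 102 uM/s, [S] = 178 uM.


Km = [S] * (Vmax - v) / v
Km = 178 * (131 - 102) / 102
Km = 50.6078 uM

50.6078 uM


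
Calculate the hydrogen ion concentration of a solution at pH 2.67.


[H+] = 10^(-pH)
[H+] = 10^(-2.67)
[H+] = 0.0021 M

0.0021 M


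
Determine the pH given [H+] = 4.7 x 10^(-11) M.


pH = -log10([H+])
pH = -log10(4.7 x 10^(-11))
pH = 10.3279

10.3279


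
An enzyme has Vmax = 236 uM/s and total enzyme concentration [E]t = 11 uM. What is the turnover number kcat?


kcat = Vmax / [E]t
kcat = 236 / 11
kcat = 21.4545 s^-1

21.4545 s^-1


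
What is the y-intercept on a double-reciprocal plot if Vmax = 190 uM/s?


y-intercept = 1/Vmax
= 1/190
= 0.0053 s/uM

0.0053 s/uM


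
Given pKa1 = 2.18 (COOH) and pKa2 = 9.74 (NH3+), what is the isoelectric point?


pI = (pKa1 + pKa2) / 2
pI = (2.18 + 9.74) / 2
pI = 5.96

5.96


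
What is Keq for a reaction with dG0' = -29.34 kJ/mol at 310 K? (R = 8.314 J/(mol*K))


Keq = exp(-dG0 * 1000 / (R * T))
Keq = exp(-(-29.34) * 1000 / (8.314 * 310))
Keq = 87888.9918

87888.9918


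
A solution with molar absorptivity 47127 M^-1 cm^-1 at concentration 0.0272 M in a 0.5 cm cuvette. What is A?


A = epsilon * c * l
A = 47127 * 0.0272 * 0.5
A = 640.9272

640.9272


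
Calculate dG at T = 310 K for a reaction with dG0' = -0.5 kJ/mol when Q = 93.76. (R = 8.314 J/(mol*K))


dG = dG0' + RT * ln(Q) / 1000
dG = -0.5 + 8.314 * 310 * ln(93.76) / 1000
dG = 11.203 kJ/mol

11.203 kJ/mol


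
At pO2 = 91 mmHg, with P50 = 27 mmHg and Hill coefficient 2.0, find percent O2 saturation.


Y = pO2^n / (P50^n + pO2^n)
Y = 91^2.0 / (27^2.0 + 91^2.0)
Y = 91.91%

91.91%


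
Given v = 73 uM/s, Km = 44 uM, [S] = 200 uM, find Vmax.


Vmax = v * (Km + [S]) / [S]
Vmax = 73 * (44 + 200) / 200
Vmax = 89.06 uM/s

89.06 uM/s


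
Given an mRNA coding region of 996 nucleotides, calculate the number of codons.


codons = nucleotides / 3
codons = 996 / 3 = 332

332


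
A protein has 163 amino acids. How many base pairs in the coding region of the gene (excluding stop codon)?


Each amino acid = 1 codon = 3 bp
bp = 163 * 3 = 489 bp

489 bp


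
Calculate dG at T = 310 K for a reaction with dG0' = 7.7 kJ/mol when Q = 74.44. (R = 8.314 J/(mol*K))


dG = dG0' + RT * ln(Q) / 1000
dG = 7.7 + 8.314 * 310 * ln(74.44) / 1000
dG = 18.8083 kJ/mol

18.8083 kJ/mol


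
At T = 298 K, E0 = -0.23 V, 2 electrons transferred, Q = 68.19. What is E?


E = E0 - (RT/nF) * ln(Q)
E = -0.23 - (8.314 * 298 / (2 * 96485)) * ln(68.19)
E = -0.2842 V

-0.2842 V


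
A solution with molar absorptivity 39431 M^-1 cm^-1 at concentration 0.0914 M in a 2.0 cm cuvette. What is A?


A = epsilon * c * l
A = 39431 * 0.0914 * 2.0
A = 7207.9868

7207.9868


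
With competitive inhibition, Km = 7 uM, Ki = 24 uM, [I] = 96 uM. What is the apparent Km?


Km_app = Km * (1 + [I]/Ki)
Km_app = 7 * (1 + 96/24)
Km_app = 35.0 uM

35.0 uM


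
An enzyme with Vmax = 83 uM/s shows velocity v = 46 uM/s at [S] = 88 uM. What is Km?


Km = [S] * (Vmax - v) / v
Km = 88 * (83 - 46) / 46
Km = 70.7826 uM

70.7826 uM


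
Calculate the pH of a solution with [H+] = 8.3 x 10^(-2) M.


pH = -log10([H+])
pH = -log10(8.3 x 10^(-2))
pH = 1.0809

1.0809


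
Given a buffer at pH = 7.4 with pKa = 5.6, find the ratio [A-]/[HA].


[A-]/[HA] = 10^(pH - pKa)
= 10^(7.4 - 5.6)
= 63.0957

63.0957


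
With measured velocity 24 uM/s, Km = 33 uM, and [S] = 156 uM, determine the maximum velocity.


Vmax = v * (Km + [S]) / [S]
Vmax = 24 * (33 + 156) / 156
Vmax = 29.0769 uM/s

29.0769 uM/s


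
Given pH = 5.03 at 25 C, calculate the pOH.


pOH = 14 - pH
pOH = 14 - 5.03
pOH = 8.97

8.97


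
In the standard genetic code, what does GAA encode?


Standard genetic code lookup.
Codon GAA -> Glu

Glu


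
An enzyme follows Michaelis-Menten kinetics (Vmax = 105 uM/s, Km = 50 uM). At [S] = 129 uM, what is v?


v = Vmax * [S] / (Km + [S])
v = 105 * 129 / (50 + 129)
v = 75.6704 uM/s

75.6704 uM/s


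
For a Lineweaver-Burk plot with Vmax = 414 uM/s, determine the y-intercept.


y-intercept = 1/Vmax
= 1/414
= 0.0024 s/uM

0.0024 s/uM


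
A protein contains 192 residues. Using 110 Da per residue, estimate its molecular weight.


MW = n_residues * 110 Da
MW = 192 * 110
MW = 21120 Da

21120 Da


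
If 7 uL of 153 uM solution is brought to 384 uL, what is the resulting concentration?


C2 = C1 * V1 / V2
C2 = 153 * 7 / 384
C2 = 2.7891 uM

2.7891 uM


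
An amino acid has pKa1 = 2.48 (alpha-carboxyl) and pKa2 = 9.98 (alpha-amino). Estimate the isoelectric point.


pI = (pKa1 + pKa2) / 2
pI = (2.48 + 9.98) / 2
pI = 6.23

6.23


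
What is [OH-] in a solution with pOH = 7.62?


[OH-] = 10^(-pOH)
[OH-] = 10^(-7.62)
[OH-] = 2.399e-08 M

2.399e-08 M


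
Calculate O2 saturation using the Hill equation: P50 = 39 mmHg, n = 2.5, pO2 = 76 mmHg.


Y = pO2^n / (P50^n + pO2^n)
Y = 76^2.5 / (39^2.5 + 76^2.5)
Y = 84.13%

84.13%


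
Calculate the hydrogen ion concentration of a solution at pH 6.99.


[H+] = 10^(-pH)
[H+] = 10^(-6.99)
[H+] = 1.023e-07 M

1.023e-07 M


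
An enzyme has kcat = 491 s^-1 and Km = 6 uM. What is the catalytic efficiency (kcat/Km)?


Catalytic efficiency = kcat / Km
= 491 / 6
= 81.8333 uM^-1*s^-1

81.8333 uM^-1*s^-1


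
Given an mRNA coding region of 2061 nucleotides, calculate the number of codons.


codons = nucleotides / 3
codons = 2061 / 3 = 687

687


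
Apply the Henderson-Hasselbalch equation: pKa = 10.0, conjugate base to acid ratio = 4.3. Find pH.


pH = pKa + log10([A-]/[HA])
pH = 10.0 + log10(4.3)
pH = 10.6335

10.6335


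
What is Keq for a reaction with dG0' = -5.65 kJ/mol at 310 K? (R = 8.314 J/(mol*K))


Keq = exp(-dG0 * 1000 / (R * T))
Keq = exp(-(-5.65) * 1000 / (8.314 * 310))
Keq = 8.9547

8.9547


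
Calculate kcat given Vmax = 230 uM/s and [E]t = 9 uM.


kcat = Vmax / [E]t
kcat = 230 / 9
kcat = 25.5556 s^-1

25.5556 s^-1


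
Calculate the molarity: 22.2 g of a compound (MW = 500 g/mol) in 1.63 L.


C = (mass / MW) / volume
C = (22.2 / 500) / 1.63
C = 0.0272 M

0.0272 M


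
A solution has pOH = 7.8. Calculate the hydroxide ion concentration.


[OH-] = 10^(-pOH)
[OH-] = 10^(-7.8)
[OH-] = 1.585e-08 M

1.585e-08 M


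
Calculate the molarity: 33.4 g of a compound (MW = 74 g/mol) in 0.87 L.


C = (mass / MW) / volume
C = (33.4 / 74) / 0.87
C = 0.5188 M

0.5188 M


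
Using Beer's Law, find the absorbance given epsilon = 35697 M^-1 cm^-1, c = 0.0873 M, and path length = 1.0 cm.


A = epsilon * c * l
A = 35697 * 0.0873 * 1.0
A = 3116.3481

3116.3481


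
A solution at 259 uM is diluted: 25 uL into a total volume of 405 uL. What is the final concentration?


C2 = C1 * V1 / V2
C2 = 259 * 25 / 405
C2 = 15.9877 uM

15.9877 uM


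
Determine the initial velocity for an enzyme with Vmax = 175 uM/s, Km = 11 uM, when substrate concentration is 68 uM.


v = Vmax * [S] / (Km + [S])
v = 175 * 68 / (11 + 68)
v = 150.6329 uM/s

150.6329 uM/s


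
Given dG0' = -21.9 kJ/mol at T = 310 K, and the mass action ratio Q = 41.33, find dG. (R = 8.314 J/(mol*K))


dG = dG0' + RT * ln(Q) / 1000
dG = -21.9 + 8.314 * 310 * ln(41.33) / 1000
dG = -12.3082 kJ/mol

-12.3082 kJ/mol


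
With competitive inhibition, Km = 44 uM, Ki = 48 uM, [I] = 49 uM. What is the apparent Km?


Km_app = Km * (1 + [I]/Ki)
Km_app = 44 * (1 + 49/48)
Km_app = 88.9167 uM

88.9167 uM


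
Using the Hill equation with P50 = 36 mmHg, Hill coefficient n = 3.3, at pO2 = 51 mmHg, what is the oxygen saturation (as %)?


Y = pO2^n / (P50^n + pO2^n)
Y = 51^3.3 / (36^3.3 + 51^3.3)
Y = 75.94%

75.94%


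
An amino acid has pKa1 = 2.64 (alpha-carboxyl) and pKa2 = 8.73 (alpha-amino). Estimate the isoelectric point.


pI = (pKa1 + pKa2) / 2
pI = (2.64 + 8.73) / 2
pI = 5.685

5.685


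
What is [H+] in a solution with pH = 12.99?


[H+] = 10^(-pH)
[H+] = 10^(-12.99)
[H+] = 1.023e-13 M

1.023e-13 M


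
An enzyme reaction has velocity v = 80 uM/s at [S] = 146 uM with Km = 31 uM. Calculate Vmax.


Vmax = v * (Km + [S]) / [S]
Vmax = 80 * (31 + 146) / 146
Vmax = 96.9863 uM/s

96.9863 uM/s


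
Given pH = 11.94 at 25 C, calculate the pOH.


pOH = 14 - pH
pOH = 14 - 11.94
pOH = 2.06

2.06


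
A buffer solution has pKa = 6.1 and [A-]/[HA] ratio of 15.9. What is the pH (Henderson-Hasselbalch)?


pH = pKa + log10([A-]/[HA])
pH = 6.1 + log10(15.9)
pH = 7.3014

7.3014


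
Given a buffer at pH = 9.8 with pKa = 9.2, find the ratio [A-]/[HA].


[A-]/[HA] = 10^(pH - pKa)
= 10^(9.8 - 9.2)
= 3.9811

3.9811


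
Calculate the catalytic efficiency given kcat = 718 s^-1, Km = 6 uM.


Catalytic efficiency = kcat / Km
= 718 / 6
= 119.6667 uM^-1*s^-1

119.6667 uM^-1*s^-1


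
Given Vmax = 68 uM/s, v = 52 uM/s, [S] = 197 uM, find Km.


Km = [S] * (Vmax - v) / v
Km = 197 * (68 - 52) / 52
Km = 60.6154 uM

60.6154 uM


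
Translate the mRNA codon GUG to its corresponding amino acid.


Standard genetic code lookup.
Codon GUG -> Val

Val


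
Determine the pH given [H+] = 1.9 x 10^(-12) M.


pH = -log10([H+])
pH = -log10(1.9 x 10^(-12))
pH = 11.7212

11.7212


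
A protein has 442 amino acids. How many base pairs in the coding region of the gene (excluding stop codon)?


Each amino acid = 1 codon = 3 bp
bp = 442 * 3 = 1326 bp

1326 bp


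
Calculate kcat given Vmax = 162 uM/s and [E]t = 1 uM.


kcat = Vmax / [E]t
kcat = 162 / 1
kcat = 162.0 s^-1

162.0 s^-1


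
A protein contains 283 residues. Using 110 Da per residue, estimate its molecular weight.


MW = n_residues * 110 Da
MW = 283 * 110
MW = 31130 Da

31130 Da


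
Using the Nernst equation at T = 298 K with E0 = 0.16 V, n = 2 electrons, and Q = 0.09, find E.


E = E0 - (RT/nF) * ln(Q)
E = 0.16 - (8.314 * 298 / (2 * 96485)) * ln(0.09)
E = 0.1909 V

0.1909 V


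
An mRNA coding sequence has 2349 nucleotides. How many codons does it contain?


codons = nucleotides / 3
codons = 2349 / 3 = 783

783


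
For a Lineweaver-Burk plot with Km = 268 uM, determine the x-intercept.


x-intercept = -1/Km
= -1/268
= -0.0037 1/uM

-0.0037 1/uM


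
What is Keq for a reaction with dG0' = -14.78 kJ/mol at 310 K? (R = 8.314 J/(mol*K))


Keq = exp(-dG0 * 1000 / (R * T))
Keq = exp(-(-14.78) * 1000 / (8.314 * 310))
Keq = 309.3875

309.3875


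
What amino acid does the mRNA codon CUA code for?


Standard genetic code lookup.
Codon CUA -> Leu

Leu


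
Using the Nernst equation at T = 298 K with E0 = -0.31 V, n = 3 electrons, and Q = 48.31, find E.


E = E0 - (RT/nF) * ln(Q)
E = -0.31 - (8.314 * 298 / (3 * 96485)) * ln(48.31)
E = -0.3432 V

-0.3432 V


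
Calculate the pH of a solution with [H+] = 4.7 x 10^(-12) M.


pH = -log10([H+])
pH = -log10(4.7 x 10^(-12))
pH = 11.3279

11.3279


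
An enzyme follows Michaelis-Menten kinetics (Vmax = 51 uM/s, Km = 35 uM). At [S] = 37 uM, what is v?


v = Vmax * [S] / (Km + [S])
v = 51 * 37 / (35 + 37)
v = 26.2083 uM/s

26.2083 uM/s


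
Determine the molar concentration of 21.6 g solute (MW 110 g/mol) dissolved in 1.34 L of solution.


C = (mass / MW) / volume
C = (21.6 / 110) / 1.34
C = 0.1465 M

0.1465 M


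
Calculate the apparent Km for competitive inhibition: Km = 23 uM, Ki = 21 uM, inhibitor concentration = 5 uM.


Km_app = Km * (1 + [I]/Ki)
Km_app = 23 * (1 + 5/21)
Km_app = 28.4762 uM

28.4762 uM


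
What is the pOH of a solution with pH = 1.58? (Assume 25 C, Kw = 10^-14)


pOH = 14 - pH
pOH = 14 - 1.58
pOH = 12.42

12.42


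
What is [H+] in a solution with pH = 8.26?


[H+] = 10^(-pH)
[H+] = 10^(-8.26)
[H+] = 5.495e-09 M

5.495e-09 M


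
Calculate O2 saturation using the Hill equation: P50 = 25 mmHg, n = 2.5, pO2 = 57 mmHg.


Y = pO2^n / (P50^n + pO2^n)
Y = 57^2.5 / (25^2.5 + 57^2.5)
Y = 88.7%

88.7%


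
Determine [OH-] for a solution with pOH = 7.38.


[OH-] = 10^(-pOH)
[OH-] = 10^(-7.38)
[OH-] = 4.169e-08 M

4.169e-08 M


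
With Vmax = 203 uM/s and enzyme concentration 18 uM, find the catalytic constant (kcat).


kcat = Vmax / [E]t
kcat = 203 / 18
kcat = 11.2778 s^-1

11.2778 s^-1


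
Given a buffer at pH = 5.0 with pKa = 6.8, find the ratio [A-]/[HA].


[A-]/[HA] = 10^(pH - pKa)
= 10^(5.0 - 6.8)
= 0.0158

0.0158


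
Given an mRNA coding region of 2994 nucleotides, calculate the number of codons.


codons = nucleotides / 3
codons = 2994 / 3 = 998

998


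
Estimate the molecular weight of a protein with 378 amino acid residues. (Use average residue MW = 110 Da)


MW = n_residues * 110 Da
MW = 378 * 110
MW = 41580 Da

41580 Da


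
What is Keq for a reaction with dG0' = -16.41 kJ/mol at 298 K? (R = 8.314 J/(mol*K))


Keq = exp(-dG0 * 1000 / (R * T))
Keq = exp(-(-16.41) * 1000 / (8.314 * 298))
Keq = 752.5143

752.5143


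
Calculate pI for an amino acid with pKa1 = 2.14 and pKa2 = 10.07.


pI = (pKa1 + pKa2) / 2
pI = (2.14 + 10.07) / 2
pI = 6.105

6.105


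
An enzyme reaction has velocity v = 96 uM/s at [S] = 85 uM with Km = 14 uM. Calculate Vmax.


Vmax = v * (Km + [S]) / [S]
Vmax = 96 * (14 + 85) / 85
Vmax = 111.8118 uM/s

111.8118 uM/s


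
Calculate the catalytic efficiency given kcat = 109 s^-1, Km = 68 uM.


Catalytic efficiency = kcat / Km
= 109 / 68
= 1.6029 uM^-1*s^-1

1.6029 uM^-1*s^-1


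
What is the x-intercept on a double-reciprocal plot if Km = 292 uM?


x-intercept = -1/Km
= -1/292
= -0.0034 1/uM

-0.0034 1/uM


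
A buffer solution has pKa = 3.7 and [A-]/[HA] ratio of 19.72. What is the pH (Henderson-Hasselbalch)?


pH = pKa + log10([A-]/[HA])
pH = 3.7 + log10(19.72)
pH = 4.9949

4.9949


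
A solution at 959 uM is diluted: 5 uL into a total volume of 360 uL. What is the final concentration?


C2 = C1 * V1 / V2
C2 = 959 * 5 / 360
C2 = 13.3194 uM

13.3194 uM


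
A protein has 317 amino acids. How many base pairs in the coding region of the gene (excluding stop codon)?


Each amino acid = 1 codon = 3 bp
bp = 317 * 3 = 951 bp

951 bp


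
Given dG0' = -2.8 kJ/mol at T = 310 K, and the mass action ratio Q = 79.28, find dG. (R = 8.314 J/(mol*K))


dG = dG0' + RT * ln(Q) / 1000
dG = -2.8 + 8.314 * 310 * ln(79.28) / 1000
dG = 8.4707 kJ/mol

8.4707 kJ/mol


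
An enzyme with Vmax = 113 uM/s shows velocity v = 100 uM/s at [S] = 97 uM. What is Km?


Km = [S] * (Vmax - v) / v
Km = 97 * (113 - 100) / 100
Km = 12.61 uM

12.61 uM


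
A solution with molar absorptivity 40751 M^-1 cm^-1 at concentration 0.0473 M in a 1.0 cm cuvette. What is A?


A = epsilon * c * l
A = 40751 * 0.0473 * 1.0
A = 1927.5223

1927.5223


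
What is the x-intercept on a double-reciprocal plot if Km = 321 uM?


x-intercept = -1/Km
= -1/321
= -0.0031 1/uM

-0.0031 1/uM


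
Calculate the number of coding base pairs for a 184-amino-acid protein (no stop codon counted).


Each amino acid = 1 codon = 3 bp
bp = 184 * 3 = 552 bp

552 bp


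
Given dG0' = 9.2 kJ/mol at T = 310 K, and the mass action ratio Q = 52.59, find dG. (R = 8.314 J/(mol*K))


dG = dG0' + RT * ln(Q) / 1000
dG = 9.2 + 8.314 * 310 * ln(52.59) / 1000
dG = 19.4128 kJ/mol

19.4128 kJ/mol


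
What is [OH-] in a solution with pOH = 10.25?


[OH-] = 10^(-pOH)
[OH-] = 10^(-10.25)
[OH-] = 5.623e-11 M

5.623e-11 M


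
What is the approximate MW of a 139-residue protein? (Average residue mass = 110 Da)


MW = n_residues * 110 Da
MW = 139 * 110
MW = 15290 Da

15290 Da


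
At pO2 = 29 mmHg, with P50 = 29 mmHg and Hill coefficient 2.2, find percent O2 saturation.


Y = pO2^n / (P50^n + pO2^n)
Y = 29^2.2 / (29^2.2 + 29^2.2)
Y = 50.0%

50.0%


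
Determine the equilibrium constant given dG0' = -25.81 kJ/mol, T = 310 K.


Keq = exp(-dG0 * 1000 / (R * T))
Keq = exp(-(-25.81) * 1000 / (8.314 * 310))
Keq = 22341.4882

22341.4882


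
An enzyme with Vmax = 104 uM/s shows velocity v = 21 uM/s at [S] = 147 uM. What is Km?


Km = [S] * (Vmax - v) / v
Km = 147 * (104 - 21) / 21
Km = 581.0 uM

581.0 uM


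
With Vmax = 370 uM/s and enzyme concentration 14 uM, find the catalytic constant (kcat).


kcat = Vmax / [E]t
kcat = 370 / 14
kcat = 26.4286 s^-1

26.4286 s^-1


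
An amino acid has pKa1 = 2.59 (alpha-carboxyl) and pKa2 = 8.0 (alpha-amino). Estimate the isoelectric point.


pI = (pKa1 + pKa2) / 2
pI = (2.59 + 8.0) / 2
pI = 5.295

5.295


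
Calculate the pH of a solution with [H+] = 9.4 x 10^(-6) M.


pH = -log10([H+])
pH = -log10(9.4 x 10^(-6))
pH = 5.0269

5.0269


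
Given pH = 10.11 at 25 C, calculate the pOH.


pOH = 14 - pH
pOH = 14 - 10.11
pOH = 3.89

3.89


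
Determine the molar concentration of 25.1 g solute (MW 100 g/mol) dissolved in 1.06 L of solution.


C = (mass / MW) / volume
C = (25.1 / 100) / 1.06
C = 0.2368 M

0.2368 M


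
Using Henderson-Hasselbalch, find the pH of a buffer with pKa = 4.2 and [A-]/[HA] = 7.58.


pH = pKa + log10([A-]/[HA])
pH = 4.2 + log10(7.58)
pH = 5.0797

5.0797


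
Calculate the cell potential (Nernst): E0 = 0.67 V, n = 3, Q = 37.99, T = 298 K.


E = E0 - (RT/nF) * ln(Q)
E = 0.67 - (8.314 * 298 / (3 * 96485)) * ln(37.99)
E = 0.6389 V

0.6389 V


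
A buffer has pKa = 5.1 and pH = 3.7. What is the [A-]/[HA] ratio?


[A-]/[HA] = 10^(pH - pKa)
= 10^(3.7 - 5.1)
= 0.0398

0.0398


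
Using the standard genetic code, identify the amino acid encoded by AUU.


Standard genetic code lookup.
Codon AUU -> Ile

Ile


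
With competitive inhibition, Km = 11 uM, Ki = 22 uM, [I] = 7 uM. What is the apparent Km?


Km_app = Km * (1 + [I]/Ki)
Km_app = 11 * (1 + 7/22)
Km_app = 14.5 uM

14.5 uM


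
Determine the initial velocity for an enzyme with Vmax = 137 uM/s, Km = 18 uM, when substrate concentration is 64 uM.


v = Vmax * [S] / (Km + [S])
v = 137 * 64 / (18 + 64)
v = 106.9268 uM/s

106.9268 uM/s


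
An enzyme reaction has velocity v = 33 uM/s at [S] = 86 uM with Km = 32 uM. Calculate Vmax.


Vmax = v * (Km + [S]) / [S]
Vmax = 33 * (32 + 86) / 86
Vmax = 45.2791 uM/s

45.2791 uM/s


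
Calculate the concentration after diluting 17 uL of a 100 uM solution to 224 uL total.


C2 = C1 * V1 / V2
C2 = 100 * 17 / 224
C2 = 7.5893 uM

7.5893 uM


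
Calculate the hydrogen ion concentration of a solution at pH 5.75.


[H+] = 10^(-pH)
[H+] = 10^(-5.75)
[H+] = 1.778e-06 M

1.778e-06 M


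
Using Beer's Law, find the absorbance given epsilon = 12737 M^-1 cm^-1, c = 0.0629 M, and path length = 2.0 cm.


A = epsilon * c * l
A = 12737 * 0.0629 * 2.0
A = 1602.3146

1602.3146


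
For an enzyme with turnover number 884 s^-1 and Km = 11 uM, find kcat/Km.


Catalytic efficiency = kcat / Km
= 884 / 11
= 80.3636 uM^-1*s^-1

80.3636 uM^-1*s^-1


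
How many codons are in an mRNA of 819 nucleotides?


codons = nucleotides / 3
codons = 819 / 3 = 273

273


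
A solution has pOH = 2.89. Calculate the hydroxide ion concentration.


[OH-] = 10^(-pOH)
[OH-] = 10^(-2.89)
[OH-] = 0.0013 M

0.0013 M


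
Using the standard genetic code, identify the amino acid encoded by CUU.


Standard genetic code lookup.
Codon CUU -> Leu

Leu


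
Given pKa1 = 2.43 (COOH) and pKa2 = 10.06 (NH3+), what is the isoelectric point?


pI = (pKa1 + pKa2) / 2
pI = (2.43 + 10.06) / 2
pI = 6.245

6.245


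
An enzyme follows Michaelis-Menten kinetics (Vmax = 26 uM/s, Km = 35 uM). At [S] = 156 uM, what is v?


v = Vmax * [S] / (Km + [S])
v = 26 * 156 / (35 + 156)
v = 21.2356 uM/s

21.2356 uM/s


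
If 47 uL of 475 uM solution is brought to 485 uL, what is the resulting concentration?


C2 = C1 * V1 / V2
C2 = 475 * 47 / 485
C2 = 46.0309 uM

46.0309 uM


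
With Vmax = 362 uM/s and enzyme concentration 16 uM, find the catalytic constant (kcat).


kcat = Vmax / [E]t
kcat = 362 / 16
kcat = 22.625 s^-1

22.625 s^-1


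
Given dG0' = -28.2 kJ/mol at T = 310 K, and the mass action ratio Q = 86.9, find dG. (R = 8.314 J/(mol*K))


dG = dG0' + RT * ln(Q) / 1000
dG = -28.2 + 8.314 * 310 * ln(86.9) / 1000
dG = -16.6928 kJ/mol

-16.6928 kJ/mol


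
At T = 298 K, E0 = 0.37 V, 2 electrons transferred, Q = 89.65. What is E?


E = E0 - (RT/nF) * ln(Q)
E = 0.37 - (8.314 * 298 / (2 * 96485)) * ln(89.65)
E = 0.3123 V

0.3123 V


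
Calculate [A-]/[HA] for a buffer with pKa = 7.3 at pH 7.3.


[A-]/[HA] = 10^(pH - pKa)
= 10^(7.3 - 7.3)
= 1.0

1.0


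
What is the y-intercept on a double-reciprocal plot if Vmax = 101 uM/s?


y-intercept = 1/Vmax
= 1/101
= 0.0099 s/uM

0.0099 s/uM


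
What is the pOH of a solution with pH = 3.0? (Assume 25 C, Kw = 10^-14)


pOH = 14 - pH
pOH = 14 - 3.0
pOH = 11.0

11.0


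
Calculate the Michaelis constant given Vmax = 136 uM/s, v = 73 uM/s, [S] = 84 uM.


Km = [S] * (Vmax - v) / v
Km = 84 * (136 - 73) / 73
Km = 72.4932 uM

72.4932 uM


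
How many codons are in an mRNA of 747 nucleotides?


codons = nucleotides / 3
codons = 747 / 3 = 249

249


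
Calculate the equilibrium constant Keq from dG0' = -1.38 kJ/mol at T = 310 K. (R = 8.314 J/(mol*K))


Keq = exp(-dG0 * 1000 / (R * T))
Keq = exp(-(-1.38) * 1000 / (8.314 * 310))
Keq = 1.7082

1.7082


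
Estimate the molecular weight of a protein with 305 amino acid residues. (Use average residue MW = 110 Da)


MW = n_residues * 110 Da
MW = 305 * 110
MW = 33550 Da

33550 Da


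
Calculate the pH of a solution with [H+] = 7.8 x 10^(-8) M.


pH = -log10([H+])
pH = -log10(7.8 x 10^(-8))
pH = 7.1079

7.1079


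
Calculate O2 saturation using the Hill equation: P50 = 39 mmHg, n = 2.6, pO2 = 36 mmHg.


Y = pO2^n / (P50^n + pO2^n)
Y = 36^2.6 / (39^2.6 + 36^2.6)
Y = 44.82%

44.82%


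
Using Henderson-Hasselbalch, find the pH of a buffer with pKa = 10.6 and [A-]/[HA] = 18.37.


pH = pKa + log10([A-]/[HA])
pH = 10.6 + log10(18.37)
pH = 11.8641

11.8641


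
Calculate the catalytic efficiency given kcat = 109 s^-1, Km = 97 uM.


Catalytic efficiency = kcat / Km
= 109 / 97
= 1.1237 uM^-1*s^-1

1.1237 uM^-1*s^-1


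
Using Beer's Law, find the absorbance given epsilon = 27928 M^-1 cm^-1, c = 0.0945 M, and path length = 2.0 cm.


A = epsilon * c * l
A = 27928 * 0.0945 * 2.0
A = 5278.392

5278.392


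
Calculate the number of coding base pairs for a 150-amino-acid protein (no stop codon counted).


Each amino acid = 1 codon = 3 bp
bp = 150 * 3 = 450 bp

450 bp


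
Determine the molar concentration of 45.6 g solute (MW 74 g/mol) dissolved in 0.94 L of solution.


C = (mass / MW) / volume
C = (45.6 / 74) / 0.94
C = 0.6555 M

0.6555 M


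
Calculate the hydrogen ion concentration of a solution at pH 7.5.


[H+] = 10^(-pH)
[H+] = 10^(-7.5)
[H+] = 3.162e-08 M

3.162e-08 M


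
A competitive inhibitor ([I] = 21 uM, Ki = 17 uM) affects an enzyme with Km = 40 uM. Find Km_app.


Km_app = Km * (1 + [I]/Ki)
Km_app = 40 * (1 + 21/17)
Km_app = 89.4118 uM

89.4118 uM


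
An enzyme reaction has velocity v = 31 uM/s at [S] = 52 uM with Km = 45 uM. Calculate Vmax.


Vmax = v * (Km + [S]) / [S]
Vmax = 31 * (45 + 52) / 52
Vmax = 57.8269 uM/s

57.8269 uM/s


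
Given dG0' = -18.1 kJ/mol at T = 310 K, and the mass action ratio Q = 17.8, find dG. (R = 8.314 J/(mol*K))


dG = dG0' + RT * ln(Q) / 1000
dG = -18.1 + 8.314 * 310 * ln(17.8) / 1000
dG = -10.6793 kJ/mol

-10.6793 kJ/mol


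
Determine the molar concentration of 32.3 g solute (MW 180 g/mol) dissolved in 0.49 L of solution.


C = (mass / MW) / volume
C = (32.3 / 180) / 0.49
C = 0.3662 M

0.3662 M


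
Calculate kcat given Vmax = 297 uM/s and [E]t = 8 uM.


kcat = Vmax / [E]t
kcat = 297 / 8
kcat = 37.125 s^-1

37.125 s^-1


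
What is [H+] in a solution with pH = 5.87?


[H+] = 10^(-pH)
[H+] = 10^(-5.87)
[H+] = 1.349e-06 M

1.349e-06 M


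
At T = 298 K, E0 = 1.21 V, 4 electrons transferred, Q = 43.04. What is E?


E = E0 - (RT/nF) * ln(Q)
E = 1.21 - (8.314 * 298 / (4 * 96485)) * ln(43.04)
E = 1.1858 V

1.1858 V


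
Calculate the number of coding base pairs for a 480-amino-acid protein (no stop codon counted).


Each amino acid = 1 codon = 3 bp
bp = 480 * 3 = 1440 bp

1440 bp


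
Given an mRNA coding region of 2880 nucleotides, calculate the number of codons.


codons = nucleotides / 3
codons = 2880 / 3 = 960

960


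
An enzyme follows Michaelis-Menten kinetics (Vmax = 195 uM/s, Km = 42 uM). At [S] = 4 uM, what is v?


v = Vmax * [S] / (Km + [S])
v = 195 * 4 / (42 + 4)
v = 16.9565 uM/s

16.9565 uM/s


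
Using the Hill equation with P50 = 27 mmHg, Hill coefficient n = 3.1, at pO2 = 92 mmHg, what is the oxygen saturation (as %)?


Y = pO2^n / (P50^n + pO2^n)
Y = 92^3.1 / (27^3.1 + 92^3.1)
Y = 97.81%

97.81%


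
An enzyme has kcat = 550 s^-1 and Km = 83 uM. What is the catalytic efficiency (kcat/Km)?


Catalytic efficiency = kcat / Km
= 550 / 83
= 6.6265 uM^-1*s^-1

6.6265 uM^-1*s^-1


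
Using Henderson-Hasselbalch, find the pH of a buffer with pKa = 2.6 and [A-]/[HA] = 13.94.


pH = pKa + log10([A-]/[HA])
pH = 2.6 + log10(13.94)
pH = 3.7443

3.7443


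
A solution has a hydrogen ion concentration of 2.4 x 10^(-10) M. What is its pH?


pH = -log10([H+])
pH = -log10(2.4 x 10^(-10))
pH = 9.6198

9.6198


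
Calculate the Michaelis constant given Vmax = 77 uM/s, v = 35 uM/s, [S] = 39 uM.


Km = [S] * (Vmax - v) / v
Km = 39 * (77 - 35) / 35
Km = 46.8 uM

46.8 uM


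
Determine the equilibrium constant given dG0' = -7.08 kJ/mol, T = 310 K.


Keq = exp(-dG0 * 1000 / (R * T))
Keq = exp(-(-7.08) * 1000 / (8.314 * 310))
Keq = 15.5961

15.5961


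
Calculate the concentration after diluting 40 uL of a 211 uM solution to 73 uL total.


C2 = C1 * V1 / V2
C2 = 211 * 40 / 73
C2 = 115.6164 uM

115.6164 uM


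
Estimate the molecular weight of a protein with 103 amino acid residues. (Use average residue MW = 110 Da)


MW = n_residues * 110 Da
MW = 103 * 110
MW = 11330 Da

11330 Da


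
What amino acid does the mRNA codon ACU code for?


Standard genetic code lookup.
Codon ACU -> Thr

Thr


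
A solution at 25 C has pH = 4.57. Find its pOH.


pOH = 14 - pH
pOH = 14 - 4.57
pOH = 9.43

9.43


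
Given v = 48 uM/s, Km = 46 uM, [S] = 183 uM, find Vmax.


Vmax = v * (Km + [S]) / [S]
Vmax = 48 * (46 + 183) / 183
Vmax = 60.0656 uM/s

60.0656 uM/s


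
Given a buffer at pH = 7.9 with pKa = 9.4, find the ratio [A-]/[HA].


[A-]/[HA] = 10^(pH - pKa)
= 10^(7.9 - 9.4)
= 0.0316

0.0316


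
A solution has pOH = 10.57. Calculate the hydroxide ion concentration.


[OH-] = 10^(-pOH)
[OH-] = 10^(-10.57)
[OH-] = 2.692e-11 M

2.692e-11 M


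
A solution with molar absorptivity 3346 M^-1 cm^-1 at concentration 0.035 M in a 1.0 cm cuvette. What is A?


A = epsilon * c * l
A = 3346 * 0.035 * 1.0
A = 117.11

117.11


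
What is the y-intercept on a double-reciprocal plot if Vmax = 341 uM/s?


y-intercept = 1/Vmax
= 1/341
= 0.0029 s/uM

0.0029 s/uM


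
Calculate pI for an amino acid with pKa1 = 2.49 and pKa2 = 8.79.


pI = (pKa1 + pKa2) / 2
pI = (2.49 + 8.79) / 2
pI = 5.64

5.64


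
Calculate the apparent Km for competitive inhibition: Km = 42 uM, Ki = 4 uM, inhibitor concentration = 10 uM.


Km_app = Km * (1 + [I]/Ki)
Km_app = 42 * (1 + 10/4)
Km_app = 147.0 uM

147.0 uM


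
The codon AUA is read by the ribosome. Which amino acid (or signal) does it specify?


Standard genetic code lookup.
Codon AUA -> Ile

Ile


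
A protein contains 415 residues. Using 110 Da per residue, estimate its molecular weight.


MW = n_residues * 110 Da
MW = 415 * 110
MW = 45650 Da

45650 Da


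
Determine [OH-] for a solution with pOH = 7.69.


[OH-] = 10^(-pOH)
[OH-] = 10^(-7.69)
[OH-] = 2.042e-08 M

2.042e-08 M


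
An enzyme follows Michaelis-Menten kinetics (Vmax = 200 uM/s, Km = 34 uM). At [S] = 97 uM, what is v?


v = Vmax * [S] / (Km + [S])
v = 200 * 97 / (34 + 97)
v = 148.0916 uM/s

148.0916 uM/s


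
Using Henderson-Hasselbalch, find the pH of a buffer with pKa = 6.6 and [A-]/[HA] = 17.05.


pH = pKa + log10([A-]/[HA])
pH = 6.6 + log10(17.05)
pH = 7.8317

7.8317


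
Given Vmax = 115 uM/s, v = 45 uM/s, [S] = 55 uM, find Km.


Km = [S] * (Vmax - v) / v
Km = 55 * (115 - 45) / 45
Km = 85.5556 uM

85.5556 uM


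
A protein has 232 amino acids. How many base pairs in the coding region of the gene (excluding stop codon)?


Each amino acid = 1 codon = 3 bp
bp = 232 * 3 = 696 bp

696 bp


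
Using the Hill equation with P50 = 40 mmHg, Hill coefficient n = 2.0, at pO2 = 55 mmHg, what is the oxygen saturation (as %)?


Y = pO2^n / (P50^n + pO2^n)
Y = 55^2.0 / (40^2.0 + 55^2.0)
Y = 65.41%

65.41%


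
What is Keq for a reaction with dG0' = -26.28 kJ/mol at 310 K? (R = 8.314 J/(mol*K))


Keq = exp(-dG0 * 1000 / (R * T))
Keq = exp(-(-26.28) * 1000 / (8.314 * 310))
Keq = 26810.7778

26810.7778
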